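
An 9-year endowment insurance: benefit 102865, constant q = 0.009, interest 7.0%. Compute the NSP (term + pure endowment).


Term component = 5842.6601
Pure endowment = 9_p_x * v^9 * benefit = 0.921856 * 0.543934 * 102865 = 51579.428
NSP = 57422.0881


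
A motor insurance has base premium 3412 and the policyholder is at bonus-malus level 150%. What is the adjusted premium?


adjusted = base * BM_level / 100
= 3412 * 150 / 100
= 3412 * 1.5
= 5118.0


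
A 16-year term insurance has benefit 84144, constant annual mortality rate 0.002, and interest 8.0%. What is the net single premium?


NSP = benefit * sum_{k=0}^{n-1} k_p_x * q * v^(k+1)
With constant q=0.002, v=0.925926
Sum = 0.017495
NSP = 84144 * 0.017495
= 1472.1326


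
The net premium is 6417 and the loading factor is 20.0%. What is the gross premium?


Gross = net * (1 + loading)
= 6417 * (1 + 0.2)
= 6417 * 1.2
= 7700.4


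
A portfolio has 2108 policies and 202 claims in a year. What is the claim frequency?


frequency = claims / policies
= 202 / 2108
= 0.0958


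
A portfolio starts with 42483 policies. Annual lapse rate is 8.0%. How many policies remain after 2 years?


remaining = initial * (1 - lapse)^years
= 42483 * (1 - 0.08)^2
= 42483 * 0.8464
= 35957.6112


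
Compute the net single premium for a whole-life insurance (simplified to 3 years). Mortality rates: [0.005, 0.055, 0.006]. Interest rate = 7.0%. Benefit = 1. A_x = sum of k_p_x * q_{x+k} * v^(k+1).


v = 0.934579
Year 0: k_p_x=1.0, q=0.005, term=0.004673
Year 1: k_p_x=0.995, q=0.055, term=0.047799
Year 2: k_p_x=0.940275, q=0.006, term=0.004605
A_x = 0.0571


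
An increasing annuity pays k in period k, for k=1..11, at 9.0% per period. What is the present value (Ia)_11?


(Ia)_n = sum_{k=1}^{n} k * v^k, v = 1/(1+i)
v = 0.917431
Sum computed term by term:
(Ia)_11 = 35.0533


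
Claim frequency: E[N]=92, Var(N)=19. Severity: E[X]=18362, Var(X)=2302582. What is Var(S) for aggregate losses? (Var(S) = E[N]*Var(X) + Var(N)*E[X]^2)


Var(S) = E[N]*Var(X) + Var(N)*E[X]^2
= 92*2302582 + 19*18362^2
= 211837544 + 6406097836
= 6.6179e+09


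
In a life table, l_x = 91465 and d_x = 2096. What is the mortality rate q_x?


q_x = d_x / l_x
= 2096 / 91465
= 0.0229


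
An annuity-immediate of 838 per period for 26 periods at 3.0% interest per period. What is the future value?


FV = PMT * ((1+i)^n - 1) / i
= 838 * ((1.03)^26 - 1) / 0.03
= 838 * (2.156591 - 1) / 0.03
= 32307.4494


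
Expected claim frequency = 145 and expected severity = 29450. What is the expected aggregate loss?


E[S] = E[N] * E[X]
= 145 * 29450
= 4.2702e+06


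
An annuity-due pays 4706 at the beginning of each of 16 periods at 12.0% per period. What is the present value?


PV_due = PMT * (1-(1+i)^(-n))/i * (1+i)
PV_immediate = 32819.5788
PV_due = 32819.5788 * 1.12
= 36757.9283


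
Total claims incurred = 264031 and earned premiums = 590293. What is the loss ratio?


Loss ratio = claims / premiums
= 264031 / 590293
= 0.4473


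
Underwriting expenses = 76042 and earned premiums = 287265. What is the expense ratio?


Expense ratio = expenses / premiums
= 76042 / 287265
= 0.2647


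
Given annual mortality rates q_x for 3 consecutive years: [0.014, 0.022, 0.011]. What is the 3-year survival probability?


p_k = 1 - q_k for each year
Survival = product of (1 - q_k)
= 0.986 * 0.978 * 0.989
= 0.9537


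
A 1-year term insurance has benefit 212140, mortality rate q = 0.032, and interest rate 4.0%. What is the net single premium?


NSP = benefit * q * v
v = 1/(1+i) = 0.961538
NSP = 212140 * 0.032 * 0.961538
= 6527.3846


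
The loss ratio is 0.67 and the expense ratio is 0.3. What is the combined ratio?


Combined ratio = loss ratio + expense ratio
= 0.67 + 0.3
= 0.97


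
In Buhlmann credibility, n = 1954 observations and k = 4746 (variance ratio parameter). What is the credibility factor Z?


Z = n / (n + k)
= 1954 / (1954 + 4746)
= 1954 / 6700
= 0.2916


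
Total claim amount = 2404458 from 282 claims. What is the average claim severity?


severity = total / number
= 2404458 / 282
= 8526.4468


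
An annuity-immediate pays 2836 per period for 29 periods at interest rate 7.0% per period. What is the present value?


PV = PMT * (1 - (1+i)^(-n)) / i
= 2836 * (1 - (1+0.07)^(-29)) / 0.07
= 2836 * (1 - 0.140563) / 0.07
= 2836 * 12.277674
= 34819.4837


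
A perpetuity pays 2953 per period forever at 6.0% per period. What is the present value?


PV = PMT / i
= 2953 / 0.06
= 49216.6667


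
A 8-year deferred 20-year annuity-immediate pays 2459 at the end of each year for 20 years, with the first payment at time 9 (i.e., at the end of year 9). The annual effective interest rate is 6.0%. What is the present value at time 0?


PV at time 8 of the 20-year annuity-immediate:
a_n = 2459 * (1-(1+0.06)^(-20))/0.06 = 28204.5363
Discount back 8 years to time 0:
PV = 28204.5363 * (1+0.06)^(-8)
= 28204.5363 * 0.627412
= 17695.875


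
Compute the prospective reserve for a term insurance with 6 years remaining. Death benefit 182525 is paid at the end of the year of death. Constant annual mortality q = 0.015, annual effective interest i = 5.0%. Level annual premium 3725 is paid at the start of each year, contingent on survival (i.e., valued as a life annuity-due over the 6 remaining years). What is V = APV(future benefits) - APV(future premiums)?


v = 1/(1+i) = 0.952381
APV(future benefits) per unit = sum_{k=0}^{5} k_p_x * q * v^(k+1) = 0.073494
APV(future benefits) = 182525 * 0.073494 = 13414.5479
Life annuity-due factor ä_{x:6} = sum_{k=0}^{5} k_p_x * v^k = 5.144601
APV(future premiums) = 3725 * 5.144601 = 19163.6398
V = 13414.5479 - 19163.6398
= -5749.0919


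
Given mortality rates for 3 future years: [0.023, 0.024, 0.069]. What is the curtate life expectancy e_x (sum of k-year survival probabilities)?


e_x = sum_{k=1}^{n} k_p_x
k_p_x values:
  1_p_x = 0.977
  2_p_x = 0.953552
  3_p_x = 0.887757
e_x = 2.8183


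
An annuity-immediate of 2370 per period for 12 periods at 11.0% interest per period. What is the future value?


FV = PMT * ((1+i)^n - 1) / i
= 2370 * ((1.11)^12 - 1) / 0.11
= 2370 * (3.498451 - 1) / 0.11
= 53830.2538


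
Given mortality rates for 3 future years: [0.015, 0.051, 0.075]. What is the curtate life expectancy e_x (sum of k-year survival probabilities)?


e_x = sum_{k=1}^{n} k_p_x
k_p_x values:
  1_p_x = 0.985
  2_p_x = 0.934765
  3_p_x = 0.864658
e_x = 2.7844


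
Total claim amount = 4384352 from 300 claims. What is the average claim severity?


severity = total / number
= 4384352 / 300
= 14614.5067


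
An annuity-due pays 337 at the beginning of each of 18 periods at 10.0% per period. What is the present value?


PV_due = PMT * (1-(1+i)^(-n))/i * (1+i)
PV_immediate = 2763.8759
PV_due = 2763.8759 * 1.1
= 3040.2635


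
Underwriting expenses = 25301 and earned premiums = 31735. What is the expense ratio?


Expense ratio = expenses / premiums
= 25301 / 31735
= 0.7973


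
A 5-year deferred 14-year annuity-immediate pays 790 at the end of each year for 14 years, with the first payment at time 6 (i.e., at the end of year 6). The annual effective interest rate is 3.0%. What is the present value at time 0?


PV at time 5 of the 14-year annuity-immediate:
a_n = 790 * (1-(1+0.03)^(-14))/0.03 = 8923.8978
Discount back 5 years to time 0:
PV = 8923.8978 * (1+0.03)^(-5)
= 8923.8978 * 0.862609
= 7697.8326


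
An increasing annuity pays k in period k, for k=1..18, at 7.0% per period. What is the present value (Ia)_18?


(Ia)_n = sum_{k=1}^{n} k * v^k, v = 1/(1+i)
v = 0.934579
Sum computed term by term:
(Ia)_18 = 77.681


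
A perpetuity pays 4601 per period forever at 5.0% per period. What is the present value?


PV = PMT / i
= 4601 / 0.05
= 92020.0


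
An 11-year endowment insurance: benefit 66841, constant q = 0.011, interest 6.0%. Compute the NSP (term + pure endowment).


Term component = 5525.3717
Pure endowment = 11_p_x * v^11 * benefit = 0.88544 * 0.526788 * 66841 = 31177.2373
NSP = 36702.609


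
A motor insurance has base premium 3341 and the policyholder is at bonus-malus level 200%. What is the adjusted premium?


adjusted = base * BM_level / 100
= 3341 * 200 / 100
= 3341 * 2.0
= 6682.0


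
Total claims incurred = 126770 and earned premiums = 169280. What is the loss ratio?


Loss ratio = claims / premiums
= 126770 / 169280
= 0.7489


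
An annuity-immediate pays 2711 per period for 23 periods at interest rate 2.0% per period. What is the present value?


PV = PMT * (1 - (1+i)^(-n)) / i
= 2711 * (1 - (1+0.02)^(-23)) / 0.02
= 2711 * (1 - 0.634156) / 0.02
= 2711 * 18.292204
= 49590.1654


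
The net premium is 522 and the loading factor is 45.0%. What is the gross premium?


Gross = net * (1 + loading)
= 522 * (1 + 0.45)
= 522 * 1.45
= 756.9


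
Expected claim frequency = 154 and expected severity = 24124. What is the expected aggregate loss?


E[S] = E[N] * E[X]
= 154 * 24124
= 3.7151e+06


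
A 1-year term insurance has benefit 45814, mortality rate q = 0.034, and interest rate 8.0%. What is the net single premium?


NSP = benefit * q * v
v = 1/(1+i) = 0.925926
NSP = 45814 * 0.034 * 0.925926
= 1442.2926


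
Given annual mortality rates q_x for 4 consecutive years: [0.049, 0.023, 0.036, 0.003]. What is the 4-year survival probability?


p_k = 1 - q_k for each year
Survival = product of (1 - q_k)
= 0.951 * 0.977 * 0.964 * 0.997
= 0.893


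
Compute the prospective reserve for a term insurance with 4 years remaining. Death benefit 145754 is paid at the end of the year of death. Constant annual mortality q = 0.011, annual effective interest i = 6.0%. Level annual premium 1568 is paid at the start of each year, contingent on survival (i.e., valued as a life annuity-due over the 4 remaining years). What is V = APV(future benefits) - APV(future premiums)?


v = 1/(1+i) = 0.943396
APV(future benefits) per unit = sum_{k=0}^{3} k_p_x * q * v^(k+1) = 0.037522
APV(future benefits) = 145754 * 0.037522 = 5468.985
Life annuity-due factor ä_{x:4} = sum_{k=0}^{3} k_p_x * v^k = 3.615759
APV(future premiums) = 1568 * 3.615759 = 5669.5095
V = 5468.985 - 5669.5095
= -200.5245


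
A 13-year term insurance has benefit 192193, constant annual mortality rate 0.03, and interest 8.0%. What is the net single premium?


NSP = benefit * sum_{k=0}^{n-1} k_p_x * q * v^(k+1)
With constant q=0.03, v=0.925926
Sum = 0.205235
NSP = 192193 * 0.205235
= 39444.7829


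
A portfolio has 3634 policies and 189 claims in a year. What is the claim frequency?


frequency = claims / policies
= 189 / 3634
= 0.052


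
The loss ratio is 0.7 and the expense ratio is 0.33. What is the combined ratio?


Combined ratio = loss ratio + expense ratio
= 0.7 + 0.33
= 1.03


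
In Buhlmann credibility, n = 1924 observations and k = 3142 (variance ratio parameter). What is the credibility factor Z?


Z = n / (n + k)
= 1924 / (1924 + 3142)
= 1924 / 5066
= 0.3798


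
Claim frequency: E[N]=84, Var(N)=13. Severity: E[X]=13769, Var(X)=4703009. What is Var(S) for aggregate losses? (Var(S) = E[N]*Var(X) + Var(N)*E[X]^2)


Var(S) = E[N]*Var(X) + Var(N)*E[X]^2
= 84*4703009 + 13*13769^2
= 395052756 + 2464609693
= 2.8597e+09


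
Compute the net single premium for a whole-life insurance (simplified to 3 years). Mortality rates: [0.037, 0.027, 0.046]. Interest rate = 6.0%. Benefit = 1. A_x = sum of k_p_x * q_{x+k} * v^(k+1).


v = 0.943396
Year 0: k_p_x=1.0, q=0.037, term=0.034906
Year 1: k_p_x=0.963, q=0.027, term=0.023141
Year 2: k_p_x=0.936999, q=0.046, term=0.036189
A_x = 0.0942


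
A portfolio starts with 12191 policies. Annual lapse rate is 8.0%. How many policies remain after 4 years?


remaining = initial * (1 - lapse)^years
= 12191 * (1 - 0.08)^4
= 12191 * 0.716393
= 8733.5466


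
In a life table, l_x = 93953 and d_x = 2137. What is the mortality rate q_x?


q_x = d_x / l_x
= 2137 / 93953
= 0.0227


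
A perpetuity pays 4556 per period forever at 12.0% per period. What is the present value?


PV = PMT / i
= 4556 / 0.12
= 37966.6667


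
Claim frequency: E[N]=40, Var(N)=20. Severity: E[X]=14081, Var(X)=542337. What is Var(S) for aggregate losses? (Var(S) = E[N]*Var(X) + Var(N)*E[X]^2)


Var(S) = E[N]*Var(X) + Var(N)*E[X]^2
= 40*542337 + 20*14081^2
= 21693480 + 3965491220
= 3.9872e+09


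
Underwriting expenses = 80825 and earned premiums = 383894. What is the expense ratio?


Expense ratio = expenses / premiums
= 80825 / 383894
= 0.2105


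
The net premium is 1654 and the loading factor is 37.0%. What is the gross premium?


Gross = net * (1 + loading)
= 1654 * (1 + 0.37)
= 1654 * 1.37
= 2265.98


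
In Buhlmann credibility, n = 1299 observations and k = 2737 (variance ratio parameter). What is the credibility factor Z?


Z = n / (n + k)
= 1299 / (1299 + 2737)
= 1299 / 4036
= 0.3219


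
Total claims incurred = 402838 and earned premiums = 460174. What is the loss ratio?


Loss ratio = claims / premiums
= 402838 / 460174
= 0.8754


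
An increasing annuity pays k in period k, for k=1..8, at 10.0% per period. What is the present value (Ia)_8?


(Ia)_n = sum_{k=1}^{n} k * v^k, v = 1/(1+i)
v = 0.909091
Sum computed term by term:
(Ia)_8 = 21.3636


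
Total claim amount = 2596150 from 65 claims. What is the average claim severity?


severity = total / number
= 2596150 / 65
= 39940.7692


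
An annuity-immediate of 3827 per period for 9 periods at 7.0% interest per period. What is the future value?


FV = PMT * ((1+i)^n - 1) / i
= 3827 * ((1.07)^9 - 1) / 0.07
= 3827 * (1.838459 - 1) / 0.07
= 45839.7629


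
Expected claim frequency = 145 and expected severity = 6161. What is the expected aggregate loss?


E[S] = E[N] * E[X]
= 145 * 6161
= 893345


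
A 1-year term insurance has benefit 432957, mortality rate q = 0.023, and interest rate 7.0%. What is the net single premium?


NSP = benefit * q * v
v = 1/(1+i) = 0.934579
NSP = 432957 * 0.023 * 0.934579
= 9306.5523


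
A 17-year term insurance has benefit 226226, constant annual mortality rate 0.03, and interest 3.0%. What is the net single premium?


NSP = benefit * sum_{k=0}^{n-1} k_p_x * q * v^(k+1)
With constant q=0.03, v=0.970874
Sum = 0.319758
NSP = 226226 * 0.319758
= 72337.5105


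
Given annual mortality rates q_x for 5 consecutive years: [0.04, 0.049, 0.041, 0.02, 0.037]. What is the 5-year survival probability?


p_k = 1 - q_k for each year
Survival = product of (1 - q_k)
= 0.96 * 0.951 * 0.959 * 0.98 * 0.963
= 0.8263


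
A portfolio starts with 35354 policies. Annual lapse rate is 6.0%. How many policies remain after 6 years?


remaining = initial * (1 - lapse)^years
= 35354 * (1 - 0.06)^6
= 35354 * 0.68987
= 24389.6562


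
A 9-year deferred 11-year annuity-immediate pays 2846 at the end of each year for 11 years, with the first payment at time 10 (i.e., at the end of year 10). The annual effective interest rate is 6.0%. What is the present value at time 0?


PV at time 9 of the 11-year annuity-immediate:
a_n = 2846 * (1-(1+0.06)^(-11))/0.06 = 22446.045
Discount back 9 years to time 0:
PV = 22446.045 * (1+0.06)^(-9)
= 22446.045 * 0.591898
= 13285.7796


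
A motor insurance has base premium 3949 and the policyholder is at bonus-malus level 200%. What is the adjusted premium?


adjusted = base * BM_level / 100
= 3949 * 200 / 100
= 3949 * 2.0
= 7898.0


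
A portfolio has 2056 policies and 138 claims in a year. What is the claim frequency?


frequency = claims / policies
= 138 / 2056
= 0.0671


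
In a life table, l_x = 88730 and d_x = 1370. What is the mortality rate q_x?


q_x = d_x / l_x
= 1370 / 88730
= 0.0154


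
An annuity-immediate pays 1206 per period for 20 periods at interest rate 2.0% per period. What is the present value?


PV = PMT * (1 - (1+i)^(-n)) / i
= 1206 * (1 - (1+0.02)^(-20)) / 0.02
= 1206 * (1 - 0.672971) / 0.02
= 1206 * 16.351433
= 19719.8286


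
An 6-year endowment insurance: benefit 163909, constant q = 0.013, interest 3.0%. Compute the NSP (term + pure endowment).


Term component = 11186.9347
Pure endowment = 6_p_x * v^6 * benefit = 0.924491 * 0.837484 * 163909 = 126906.0622
NSP = 138092.9969


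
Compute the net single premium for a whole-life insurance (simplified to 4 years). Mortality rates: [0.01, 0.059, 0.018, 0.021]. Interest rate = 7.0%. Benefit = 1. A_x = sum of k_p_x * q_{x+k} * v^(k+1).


v = 0.934579
Year 0: k_p_x=1.0, q=0.01, term=0.009346
Year 1: k_p_x=0.99, q=0.059, term=0.051018
Year 2: k_p_x=0.93159, q=0.018, term=0.013688
Year 3: k_p_x=0.914821, q=0.021, term=0.014656
A_x = 0.0887


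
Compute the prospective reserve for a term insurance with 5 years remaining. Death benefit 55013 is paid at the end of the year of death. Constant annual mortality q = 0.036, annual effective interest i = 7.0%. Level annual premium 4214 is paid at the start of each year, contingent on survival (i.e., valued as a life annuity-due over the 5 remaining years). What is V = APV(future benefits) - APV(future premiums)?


v = 1/(1+i) = 0.934579
APV(future benefits) per unit = sum_{k=0}^{4} k_p_x * q * v^(k+1) = 0.138035
APV(future benefits) = 55013 * 0.138035 = 7593.7447
Life annuity-due factor ä_{x:5} = sum_{k=0}^{4} k_p_x * v^k = 4.102721
APV(future premiums) = 4214 * 4.102721 = 17288.8645
V = 7593.7447 - 17288.8645
= -9695.1198


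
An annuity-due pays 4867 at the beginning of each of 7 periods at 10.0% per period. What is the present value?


PV_due = PMT * (1-(1+i)^(-n))/i * (1+i)
PV_immediate = 23694.5944
PV_due = 23694.5944 * 1.1
= 26064.0538


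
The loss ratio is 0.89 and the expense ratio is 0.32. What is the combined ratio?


Combined ratio = loss ratio + expense ratio
= 0.89 + 0.32
= 1.21


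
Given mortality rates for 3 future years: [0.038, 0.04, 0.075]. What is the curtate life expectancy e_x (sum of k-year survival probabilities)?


e_x = sum_{k=1}^{n} k_p_x
k_p_x values:
  1_p_x = 0.962
  2_p_x = 0.92352
  3_p_x = 0.854256
e_x = 2.7398


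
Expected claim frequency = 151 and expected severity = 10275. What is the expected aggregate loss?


E[S] = E[N] * E[X]
= 151 * 10275
= 1.5515e+06


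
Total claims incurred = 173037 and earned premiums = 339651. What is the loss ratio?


Loss ratio = claims / premiums
= 173037 / 339651
= 0.5095


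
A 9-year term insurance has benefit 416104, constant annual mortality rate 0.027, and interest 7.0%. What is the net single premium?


NSP = benefit * sum_{k=0}^{n-1} k_p_x * q * v^(k+1)
With constant q=0.027, v=0.934579
Sum = 0.160005
NSP = 416104 * 0.160005
= 66578.5178


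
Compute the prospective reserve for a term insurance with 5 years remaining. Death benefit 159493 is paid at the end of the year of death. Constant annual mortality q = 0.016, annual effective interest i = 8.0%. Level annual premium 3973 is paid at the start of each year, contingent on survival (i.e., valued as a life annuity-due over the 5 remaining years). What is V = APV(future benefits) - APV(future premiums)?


v = 1/(1+i) = 0.925926
APV(future benefits) per unit = sum_{k=0}^{4} k_p_x * q * v^(k+1) = 0.062025
APV(future benefits) = 159493 * 0.062025 = 9892.522
Life annuity-due factor ä_{x:5} = sum_{k=0}^{4} k_p_x * v^k = 4.186674
APV(future premiums) = 3973 * 4.186674 = 16633.6567
V = 9892.522 - 16633.6567
= -6741.1347


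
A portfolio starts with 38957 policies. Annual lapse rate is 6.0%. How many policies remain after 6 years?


remaining = initial * (1 - lapse)^years
= 38957 * (1 - 0.06)^6
= 38957 * 0.68987
= 26875.2571


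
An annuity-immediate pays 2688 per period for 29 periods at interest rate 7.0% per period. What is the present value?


PV = PMT * (1 - (1+i)^(-n)) / i
= 2688 * (1 - (1+0.07)^(-29)) / 0.07
= 2688 * (1 - 0.140563) / 0.07
= 2688 * 12.277674
= 33002.3879


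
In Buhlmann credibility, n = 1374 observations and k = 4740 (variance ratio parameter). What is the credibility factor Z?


Z = n / (n + k)
= 1374 / (1374 + 4740)
= 1374 / 6114
= 0.2247


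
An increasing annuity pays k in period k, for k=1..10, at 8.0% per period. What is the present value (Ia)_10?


(Ia)_n = sum_{k=1}^{n} k * v^k, v = 1/(1+i)
v = 0.925926
Sum computed term by term:
(Ia)_10 = 32.6869


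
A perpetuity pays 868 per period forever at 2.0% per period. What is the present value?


PV = PMT / i
= 868 / 0.02
= 43400.0


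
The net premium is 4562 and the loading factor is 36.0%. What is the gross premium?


Gross = net * (1 + loading)
= 4562 * (1 + 0.36)
= 4562 * 1.36
= 6204.32


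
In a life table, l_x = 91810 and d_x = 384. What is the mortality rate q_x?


q_x = d_x / l_x
= 384 / 91810
= 0.0042


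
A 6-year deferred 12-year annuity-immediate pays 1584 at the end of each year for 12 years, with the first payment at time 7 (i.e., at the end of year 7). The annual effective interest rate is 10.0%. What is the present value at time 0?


PV at time 6 of the 12-year annuity-immediate:
a_n = 1584 * (1-(1+0.1)^(-12))/0.1 = 10792.8878
Discount back 6 years to time 0:
PV = 10792.8878 * (1+0.1)^(-6)
= 10792.8878 * 0.564474
= 6092.3038


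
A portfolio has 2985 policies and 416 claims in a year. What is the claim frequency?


frequency = claims / policies
= 416 / 2985
= 0.1394


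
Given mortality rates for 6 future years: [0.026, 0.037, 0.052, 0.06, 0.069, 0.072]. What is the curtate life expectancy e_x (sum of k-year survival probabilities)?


e_x = sum_{k=1}^{n} k_p_x
k_p_x values:
  1_p_x = 0.974
  2_p_x = 0.937962
  3_p_x = 0.889188
  4_p_x = 0.835837
  5_p_x = 0.778164
  6_p_x = 0.722136
e_x = 5.1373


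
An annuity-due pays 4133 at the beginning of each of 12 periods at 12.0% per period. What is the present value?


PV_due = PMT * (1-(1+i)^(-n))/i * (1+i)
PV_immediate = 25601.3487
PV_due = 25601.3487 * 1.12
= 28673.5105


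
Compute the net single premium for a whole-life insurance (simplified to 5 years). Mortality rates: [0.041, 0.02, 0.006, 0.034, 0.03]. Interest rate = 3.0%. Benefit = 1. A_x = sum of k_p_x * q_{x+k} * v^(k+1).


v = 0.970874
Year 0: k_p_x=1.0, q=0.041, term=0.039806
Year 1: k_p_x=0.959, q=0.02, term=0.018079
Year 2: k_p_x=0.93982, q=0.006, term=0.00516
Year 3: k_p_x=0.934181, q=0.034, term=0.02822
Year 4: k_p_x=0.902419, q=0.03, term=0.023353
A_x = 0.1146


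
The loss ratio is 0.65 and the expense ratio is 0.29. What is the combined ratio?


Combined ratio = loss ratio + expense ratio
= 0.65 + 0.29
= 0.94


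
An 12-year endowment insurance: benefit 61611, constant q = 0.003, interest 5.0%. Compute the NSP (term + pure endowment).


Term component = 1614.2591
Pure endowment = 12_p_x * v^12 * benefit = 0.964588 * 0.556837 * 61611 = 33092.4231
NSP = 34706.6822


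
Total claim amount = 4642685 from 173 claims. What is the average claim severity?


severity = total / number
= 4642685 / 173
= 26836.3295


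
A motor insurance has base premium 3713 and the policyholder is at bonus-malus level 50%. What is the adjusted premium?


adjusted = base * BM_level / 100
= 3713 * 50 / 100
= 3713 * 0.5
= 1856.5


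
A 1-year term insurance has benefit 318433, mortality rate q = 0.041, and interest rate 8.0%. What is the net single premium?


NSP = benefit * q * v
v = 1/(1+i) = 0.925926
NSP = 318433 * 0.041 * 0.925926
= 12088.6602


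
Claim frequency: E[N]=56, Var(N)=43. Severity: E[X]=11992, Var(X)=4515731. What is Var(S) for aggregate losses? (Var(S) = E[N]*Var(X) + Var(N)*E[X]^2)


Var(S) = E[N]*Var(X) + Var(N)*E[X]^2
= 56*4515731 + 43*11992^2
= 252880936 + 6183746752
= 6.4366e+09


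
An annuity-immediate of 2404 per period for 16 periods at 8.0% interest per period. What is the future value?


FV = PMT * ((1+i)^n - 1) / i
= 2404 * ((1.08)^16 - 1) / 0.08
= 2404 * (3.425943 - 1) / 0.08
= 72899.5764


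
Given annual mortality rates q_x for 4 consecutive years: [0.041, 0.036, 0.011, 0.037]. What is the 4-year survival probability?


p_k = 1 - q_k for each year
Survival = product of (1 - q_k)
= 0.959 * 0.964 * 0.989 * 0.963
= 0.8805


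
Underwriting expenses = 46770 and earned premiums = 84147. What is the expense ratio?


Expense ratio = expenses / premiums
= 46770 / 84147
= 0.5558


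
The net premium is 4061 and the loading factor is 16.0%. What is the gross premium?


Gross = net * (1 + loading)
= 4061 * (1 + 0.16)
= 4061 * 1.16
= 4710.76


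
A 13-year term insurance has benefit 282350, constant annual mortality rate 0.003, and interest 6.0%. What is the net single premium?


NSP = benefit * sum_{k=0}^{n-1} k_p_x * q * v^(k+1)
With constant q=0.003, v=0.943396
Sum = 0.026149
NSP = 282350 * 0.026149
= 7383.0514


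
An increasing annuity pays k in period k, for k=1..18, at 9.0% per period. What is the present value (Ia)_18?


(Ia)_n = sum_{k=1}^{n} k * v^k, v = 1/(1+i)
v = 0.917431
Sum computed term by term:
(Ia)_18 = 63.6416


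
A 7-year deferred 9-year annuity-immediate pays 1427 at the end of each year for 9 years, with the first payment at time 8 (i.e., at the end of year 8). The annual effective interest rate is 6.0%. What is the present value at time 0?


PV at time 7 of the 9-year annuity-immediate:
a_n = 1427 * (1-(1+0.06)^(-9))/0.06 = 9706.0149
Discount back 7 years to time 0:
PV = 9706.0149 * (1+0.06)^(-7)
= 9706.0149 * 0.665057
= 6455.0542


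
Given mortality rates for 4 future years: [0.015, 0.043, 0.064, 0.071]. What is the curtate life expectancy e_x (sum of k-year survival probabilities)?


e_x = sum_{k=1}^{n} k_p_x
k_p_x values:
  1_p_x = 0.985
  2_p_x = 0.942645
  3_p_x = 0.882316
  4_p_x = 0.819671
e_x = 3.6296


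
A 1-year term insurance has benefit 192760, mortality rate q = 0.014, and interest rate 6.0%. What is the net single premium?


NSP = benefit * q * v
v = 1/(1+i) = 0.943396
NSP = 192760 * 0.014 * 0.943396
= 2545.8868


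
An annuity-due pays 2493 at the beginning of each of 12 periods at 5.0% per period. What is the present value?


PV_due = PMT * (1-(1+i)^(-n))/i * (1+i)
PV_immediate = 22096.0863
PV_due = 22096.0863 * 1.05
= 23200.8906


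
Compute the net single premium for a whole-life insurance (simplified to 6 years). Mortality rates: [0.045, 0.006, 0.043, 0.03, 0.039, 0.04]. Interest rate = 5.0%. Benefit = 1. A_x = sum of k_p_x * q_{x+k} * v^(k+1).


v = 0.952381
Year 0: k_p_x=1.0, q=0.045, term=0.042857
Year 1: k_p_x=0.955, q=0.006, term=0.005197
Year 2: k_p_x=0.94927, q=0.043, term=0.035261
Year 3: k_p_x=0.908451, q=0.03, term=0.022422
Year 4: k_p_x=0.881198, q=0.039, term=0.026927
Year 5: k_p_x=0.846831, q=0.04, term=0.025277
A_x = 0.1579


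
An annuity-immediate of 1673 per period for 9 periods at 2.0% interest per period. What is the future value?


FV = PMT * ((1+i)^n - 1) / i
= 1673 * ((1.02)^9 - 1) / 0.02
= 1673 * (1.195093 - 1) / 0.02
= 16319.4934


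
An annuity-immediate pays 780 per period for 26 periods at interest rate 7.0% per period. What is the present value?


PV = PMT * (1 - (1+i)^(-n)) / i
= 780 * (1 - (1+0.07)^(-26)) / 0.07
= 780 * (1 - 0.172195) / 0.07
= 780 * 11.825779
= 9224.1074


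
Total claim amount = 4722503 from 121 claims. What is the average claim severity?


severity = total / number
= 4722503 / 121
= 39028.9504


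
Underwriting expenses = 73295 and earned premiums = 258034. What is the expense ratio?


Expense ratio = expenses / premiums
= 73295 / 258034
= 0.2841


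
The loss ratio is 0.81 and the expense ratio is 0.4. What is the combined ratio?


Combined ratio = loss ratio + expense ratio
= 0.81 + 0.4
= 1.21


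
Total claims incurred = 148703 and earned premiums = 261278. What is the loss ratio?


Loss ratio = claims / premiums
= 148703 / 261278
= 0.5691


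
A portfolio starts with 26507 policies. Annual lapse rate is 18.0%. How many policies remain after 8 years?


remaining = initial * (1 - lapse)^years
= 26507 * (1 - 0.18)^8
= 26507 * 0.204414
= 5418.4042


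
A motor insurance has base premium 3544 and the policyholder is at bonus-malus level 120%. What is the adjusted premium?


adjusted = base * BM_level / 100
= 3544 * 120 / 100
= 3544 * 1.2
= 4252.8


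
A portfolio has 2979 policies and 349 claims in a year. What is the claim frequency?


frequency = claims / policies
= 349 / 2979
= 0.1172


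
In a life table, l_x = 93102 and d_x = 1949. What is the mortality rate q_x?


q_x = d_x / l_x
= 1949 / 93102
= 0.0209


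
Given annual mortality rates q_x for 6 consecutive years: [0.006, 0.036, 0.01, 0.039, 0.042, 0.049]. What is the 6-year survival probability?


p_k = 1 - q_k for each year
Survival = product of (1 - q_k)
= 0.994 * 0.964 * 0.99 * 0.961 * 0.958 * 0.951
= 0.8306


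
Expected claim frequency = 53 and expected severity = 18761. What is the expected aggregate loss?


E[S] = E[N] * E[X]
= 53 * 18761
= 994333


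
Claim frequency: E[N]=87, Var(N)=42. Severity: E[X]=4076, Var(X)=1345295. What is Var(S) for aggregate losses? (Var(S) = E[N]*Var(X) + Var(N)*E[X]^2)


Var(S) = E[N]*Var(X) + Var(N)*E[X]^2
= 87*1345295 + 42*4076^2
= 117040665 + 697778592
= 8.1482e+08


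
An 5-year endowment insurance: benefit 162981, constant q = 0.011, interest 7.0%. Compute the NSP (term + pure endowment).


Term component = 7201.5924
Pure endowment = 5_p_x * v^5 * benefit = 0.946197 * 0.712986 * 162981 = 109951.0922
NSP = 117152.6846


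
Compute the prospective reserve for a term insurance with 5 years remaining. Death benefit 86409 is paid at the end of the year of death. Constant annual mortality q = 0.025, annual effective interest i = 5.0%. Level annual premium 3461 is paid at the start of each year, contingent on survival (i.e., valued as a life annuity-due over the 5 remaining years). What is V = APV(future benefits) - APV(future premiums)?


v = 1/(1+i) = 0.952381
APV(future benefits) per unit = sum_{k=0}^{4} k_p_x * q * v^(k+1) = 0.103213
APV(future benefits) = 86409 * 0.103213 = 8918.5168
Life annuity-due factor ä_{x:5} = sum_{k=0}^{4} k_p_x * v^k = 4.334939
APV(future premiums) = 3461 * 4.334939 = 15003.2224
V = 8918.5168 - 15003.2224
= -6084.7056


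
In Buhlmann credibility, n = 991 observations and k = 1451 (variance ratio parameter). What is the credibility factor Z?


Z = n / (n + k)
= 991 / (991 + 1451)
= 991 / 2442
= 0.4058


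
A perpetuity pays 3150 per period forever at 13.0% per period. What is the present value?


PV = PMT / i
= 3150 / 0.13
= 24230.7692


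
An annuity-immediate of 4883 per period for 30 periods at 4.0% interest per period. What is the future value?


FV = PMT * ((1+i)^n - 1) / i
= 4883 * ((1.04)^30 - 1) / 0.04
= 4883 * (3.243398 - 1) / 0.04
= 273862.751


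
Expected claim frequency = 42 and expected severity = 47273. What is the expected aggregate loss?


E[S] = E[N] * E[X]
= 42 * 47273
= 1.9855e+06


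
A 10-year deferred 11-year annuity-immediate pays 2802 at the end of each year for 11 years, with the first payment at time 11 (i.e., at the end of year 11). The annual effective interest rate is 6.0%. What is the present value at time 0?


PV at time 10 of the 11-year annuity-immediate:
a_n = 2802 * (1-(1+0.06)^(-11))/0.06 = 22099.0226
Discount back 10 years to time 0:
PV = 22099.0226 * (1+0.06)^(-10)
= 22099.0226 * 0.558395
= 12339.9788


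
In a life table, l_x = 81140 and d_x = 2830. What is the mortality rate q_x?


q_x = d_x / l_x
= 2830 / 81140
= 0.0349


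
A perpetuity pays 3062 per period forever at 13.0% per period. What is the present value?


PV = PMT / i
= 3062 / 0.13
= 23553.8462


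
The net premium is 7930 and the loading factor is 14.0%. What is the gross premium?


Gross = net * (1 + loading)
= 7930 * (1 + 0.14)
= 7930 * 1.14
= 9040.2


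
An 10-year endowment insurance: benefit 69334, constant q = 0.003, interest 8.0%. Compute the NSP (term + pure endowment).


Term component = 1379.6202
Pure endowment = 10_p_x * v^10 * benefit = 0.970402 * 0.463193 * 69334 = 31164.5087
NSP = 32544.1288


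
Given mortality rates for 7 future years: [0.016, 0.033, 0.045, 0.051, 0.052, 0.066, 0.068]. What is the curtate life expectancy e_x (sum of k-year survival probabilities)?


e_x = sum_{k=1}^{n} k_p_x
k_p_x values:
  1_p_x = 0.984
  2_p_x = 0.951528
  3_p_x = 0.908709
  4_p_x = 0.862365
  5_p_x = 0.817522
  6_p_x = 0.763566
  7_p_x = 0.711643
e_x = 5.9993


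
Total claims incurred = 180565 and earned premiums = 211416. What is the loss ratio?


Loss ratio = claims / premiums
= 180565 / 211416
= 0.8541


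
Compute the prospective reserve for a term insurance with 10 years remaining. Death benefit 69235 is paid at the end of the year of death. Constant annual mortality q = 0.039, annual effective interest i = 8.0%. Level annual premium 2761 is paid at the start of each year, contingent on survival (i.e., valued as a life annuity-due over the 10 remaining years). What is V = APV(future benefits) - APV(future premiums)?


v = 1/(1+i) = 0.925926
APV(future benefits) per unit = sum_{k=0}^{9} k_p_x * q * v^(k+1) = 0.225751
APV(future benefits) = 69235 * 0.225751 = 15629.8938
Life annuity-due factor ä_{x:10} = sum_{k=0}^{9} k_p_x * v^k = 6.251575
APV(future premiums) = 2761 * 6.251575 = 17260.5999
V = 15629.8938 - 17260.5999
= -1630.7061


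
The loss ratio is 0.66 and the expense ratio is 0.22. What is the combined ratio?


Combined ratio = loss ratio + expense ratio
= 0.66 + 0.22
= 0.88


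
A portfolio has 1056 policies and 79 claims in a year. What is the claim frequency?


frequency = claims / policies
= 79 / 1056
= 0.0748


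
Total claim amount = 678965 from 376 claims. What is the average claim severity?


severity = total / number
= 678965 / 376
= 1805.758


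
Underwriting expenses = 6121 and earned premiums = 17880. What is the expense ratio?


Expense ratio = expenses / premiums
= 6121 / 17880
= 0.3423


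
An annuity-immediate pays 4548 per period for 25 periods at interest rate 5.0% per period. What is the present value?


PV = PMT * (1 - (1+i)^(-n)) / i
= 4548 * (1 - (1+0.05)^(-25)) / 0.05
= 4548 * (1 - 0.295303) / 0.05
= 4548 * 14.093945
= 64099.2599


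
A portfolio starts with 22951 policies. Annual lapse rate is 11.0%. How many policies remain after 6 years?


remaining = initial * (1 - lapse)^years
= 22951 * (1 - 0.11)^6
= 22951 * 0.496981
= 11406.2176


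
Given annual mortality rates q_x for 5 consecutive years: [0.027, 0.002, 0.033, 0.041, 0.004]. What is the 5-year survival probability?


p_k = 1 - q_k for each year
Survival = product of (1 - q_k)
= 0.973 * 0.998 * 0.967 * 0.959 * 0.996
= 0.8969


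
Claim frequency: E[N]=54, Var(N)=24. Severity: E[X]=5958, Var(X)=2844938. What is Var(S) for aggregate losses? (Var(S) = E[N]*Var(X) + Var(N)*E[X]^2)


Var(S) = E[N]*Var(X) + Var(N)*E[X]^2
= 54*2844938 + 24*5958^2
= 153626652 + 851946336
= 1.0056e+09


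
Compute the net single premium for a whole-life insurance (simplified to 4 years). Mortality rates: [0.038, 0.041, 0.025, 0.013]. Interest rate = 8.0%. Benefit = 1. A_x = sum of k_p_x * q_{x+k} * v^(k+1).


v = 0.925926
Year 0: k_p_x=1.0, q=0.038, term=0.035185
Year 1: k_p_x=0.962, q=0.041, term=0.033815
Year 2: k_p_x=0.922558, q=0.025, term=0.018309
Year 3: k_p_x=0.899494, q=0.013, term=0.008595
A_x = 0.0959


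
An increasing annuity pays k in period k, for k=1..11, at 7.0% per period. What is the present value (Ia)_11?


(Ia)_n = sum_{k=1}^{n} k * v^k, v = 1/(1+i)
v = 0.934579
Sum computed term by term:
(Ia)_11 = 39.9652


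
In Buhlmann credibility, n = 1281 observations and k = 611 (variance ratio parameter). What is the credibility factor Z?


Z = n / (n + k)
= 1281 / (1281 + 611)
= 1281 / 1892
= 0.6771


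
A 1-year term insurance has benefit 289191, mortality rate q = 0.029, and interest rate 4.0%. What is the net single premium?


NSP = benefit * q * v
v = 1/(1+i) = 0.961538
NSP = 289191 * 0.029 * 0.961538
= 8063.9798


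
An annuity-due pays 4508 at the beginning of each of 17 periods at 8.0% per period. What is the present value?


PV_due = PMT * (1-(1+i)^(-n))/i * (1+i)
PV_immediate = 41120.3446
PV_due = 41120.3446 * 1.08
= 44409.9722


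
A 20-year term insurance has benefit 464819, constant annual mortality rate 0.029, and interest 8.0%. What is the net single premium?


NSP = benefit * sum_{k=0}^{n-1} k_p_x * q * v^(k+1)
With constant q=0.029, v=0.925926
Sum = 0.234368
NSP = 464819 * 0.234368
= 108938.7253


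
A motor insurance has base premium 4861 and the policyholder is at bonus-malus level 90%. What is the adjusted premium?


adjusted = base * BM_level / 100
= 4861 * 90 / 100
= 4861 * 0.9
= 4374.9


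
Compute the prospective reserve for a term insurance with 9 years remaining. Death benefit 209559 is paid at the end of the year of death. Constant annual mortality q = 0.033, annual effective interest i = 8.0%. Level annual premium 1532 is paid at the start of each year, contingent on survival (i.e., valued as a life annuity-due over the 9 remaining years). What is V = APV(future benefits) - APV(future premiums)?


v = 1/(1+i) = 0.925926
APV(future benefits) per unit = sum_{k=0}^{8} k_p_x * q * v^(k+1) = 0.184026
APV(future benefits) = 209559 * 0.184026 = 38564.387
Life annuity-due factor ä_{x:9} = sum_{k=0}^{8} k_p_x * v^k = 6.022682
APV(future premiums) = 1532 * 6.022682 = 9226.7488
V = 38564.387 - 9226.7488
= 29337.6382


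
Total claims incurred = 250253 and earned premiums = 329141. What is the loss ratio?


Loss ratio = claims / premiums
= 250253 / 329141
= 0.7603


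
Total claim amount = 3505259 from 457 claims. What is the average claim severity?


severity = total / number
= 3505259 / 457
= 7670.151


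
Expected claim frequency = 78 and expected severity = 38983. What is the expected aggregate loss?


E[S] = E[N] * E[X]
= 78 * 38983
= 3.0407e+06


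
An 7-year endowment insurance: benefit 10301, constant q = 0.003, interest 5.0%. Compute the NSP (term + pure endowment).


Term component = 177.3187
Pure endowment = 7_p_x * v^7 * benefit = 0.979188 * 0.710681 * 10301 = 7168.3698
NSP = 7345.6885


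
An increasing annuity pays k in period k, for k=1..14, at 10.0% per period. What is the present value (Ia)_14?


(Ia)_n = sum_{k=1}^{n} k * v^k, v = 1/(1+i)
v = 0.909091
Sum computed term by term:
(Ia)_14 = 44.1672


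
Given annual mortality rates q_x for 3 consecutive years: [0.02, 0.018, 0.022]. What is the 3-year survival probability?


p_k = 1 - q_k for each year
Survival = product of (1 - q_k)
= 0.98 * 0.982 * 0.978
= 0.9412


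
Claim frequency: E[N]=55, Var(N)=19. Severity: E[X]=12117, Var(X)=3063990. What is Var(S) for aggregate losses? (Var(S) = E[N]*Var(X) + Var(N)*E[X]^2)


Var(S) = E[N]*Var(X) + Var(N)*E[X]^2
= 55*3063990 + 19*12117^2
= 168519450 + 2789612091
= 2.9581e+09


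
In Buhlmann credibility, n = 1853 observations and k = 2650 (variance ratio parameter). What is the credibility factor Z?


Z = n / (n + k)
= 1853 / (1853 + 2650)
= 1853 / 4503
= 0.4115


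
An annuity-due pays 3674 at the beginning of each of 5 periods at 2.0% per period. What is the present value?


PV_due = PMT * (1-(1+i)^(-n))/i * (1+i)
PV_immediate = 17317.2502
PV_due = 17317.2502 * 1.02
= 17663.5952


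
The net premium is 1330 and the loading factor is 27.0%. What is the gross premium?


Gross = net * (1 + loading)
= 1330 * (1 + 0.27)
= 1330 * 1.27
= 1689.1


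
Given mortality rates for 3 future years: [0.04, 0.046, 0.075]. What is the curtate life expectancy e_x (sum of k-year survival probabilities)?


e_x = sum_{k=1}^{n} k_p_x
k_p_x values:
  1_p_x = 0.96
  2_p_x = 0.91584
  3_p_x = 0.847152
e_x = 2.723
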